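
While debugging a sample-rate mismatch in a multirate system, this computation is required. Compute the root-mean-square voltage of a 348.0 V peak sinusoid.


RMS voltage for a sinusoidal waveform:
V_rms = V_peak / sqrt(2)
      = 348.0 / 1.414214
      = 246.073 V

246.073 V


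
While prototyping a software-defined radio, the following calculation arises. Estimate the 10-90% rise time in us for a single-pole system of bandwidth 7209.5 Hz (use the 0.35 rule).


Rise time from bandwidth relationship:
tr = 0.35 / BW
   = 0.35 / 7209.5
   = 4.854705597e-05 s
   = 48.5471 us

48.5471 us


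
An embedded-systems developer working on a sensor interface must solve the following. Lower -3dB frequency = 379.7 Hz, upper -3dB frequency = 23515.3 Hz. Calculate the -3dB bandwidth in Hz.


Bandwidth is the difference of -3dB frequencies:
BW = f_high - f_low
   = 23515.3 - 379.7
   = 23135.6 Hz

23135.6 Hz


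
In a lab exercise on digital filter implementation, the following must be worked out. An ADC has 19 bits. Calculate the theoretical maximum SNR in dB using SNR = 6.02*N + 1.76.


Theoretical SNR for a full-scale sinusoid:
SNR = 6.02 * N + 1.76
    = 6.02 * 19 + 1.76
    = 114.38 + 1.76
    = 116.14 dB

116.14 dB


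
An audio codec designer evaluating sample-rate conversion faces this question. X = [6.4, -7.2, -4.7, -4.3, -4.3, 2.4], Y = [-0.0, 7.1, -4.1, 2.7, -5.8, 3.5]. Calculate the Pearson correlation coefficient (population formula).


Pearson correlation coefficient (population):
r = cov(X,Y) / (std(X) * std(Y))
Mean X = -1.95, Mean Y = 0.5667
Cov(X,Y) = -0.581667
Std(X) = 4.740165, Std(Y) = 4.443597
r = -0.0276

-0.0276


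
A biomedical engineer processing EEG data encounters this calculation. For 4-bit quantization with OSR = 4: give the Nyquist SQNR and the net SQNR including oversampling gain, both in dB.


Step 1 — baseline SQNR at Nyquist:
SQNR_base = 6.02*N + 1.76
          = 6.02*4 + 1.76
          = 25.84 dB

Step 2 — oversampling processing gain:
G = 10*log10(OSR) = 10*log10(4) = 6.02 dB

Step 3 — total:
SQNR_total = 25.84 + 6.02 = 31.86 dB

Base SQNR = 25.84 dB; oversampled SQNR = 31.86 dB


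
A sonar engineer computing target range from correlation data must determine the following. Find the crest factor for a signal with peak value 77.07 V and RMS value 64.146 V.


Crest factor is the ratio of peak to RMS:
CF = V_peak / V_rms
   = 77.07 / 64.146
   = 1.2015

1.2015


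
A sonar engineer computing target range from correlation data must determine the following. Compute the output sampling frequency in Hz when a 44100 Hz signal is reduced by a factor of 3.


Decimation reduces the sample rate:
fs_out = fs_in / M
       = 44100 / 3
       = 14700.0 Hz

14700.0 Hz


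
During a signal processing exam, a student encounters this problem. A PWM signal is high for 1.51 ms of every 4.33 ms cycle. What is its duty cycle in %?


Duty cycle as a percentage:
DC = (t_on / T) * 100
   = (1.51 / 4.33) * 100
   = 0.34873 * 100
   = 34.87 %

34.87 %


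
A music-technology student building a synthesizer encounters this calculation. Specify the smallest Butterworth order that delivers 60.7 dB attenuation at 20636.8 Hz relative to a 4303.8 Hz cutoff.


Butterworth filter order formula:
n = log10(10^(A/10) - 1) / (2 * log10(f_stop/f_pass))
10^(60.7/10) - 1 = 1174896.5549
f_stop/f_pass = 20636.8 / 4303.8 = 4.795
n = 4.4581 -> ceil = 5

5


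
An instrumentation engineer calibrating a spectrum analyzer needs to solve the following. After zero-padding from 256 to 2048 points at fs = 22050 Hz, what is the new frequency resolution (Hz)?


Frequency resolution after zero-padding:
N_padded = 256 * 8 = 2048
df = fs / N_padded
   = 22050 / 2048
   = 10.7666 Hz

10.7666 Hz


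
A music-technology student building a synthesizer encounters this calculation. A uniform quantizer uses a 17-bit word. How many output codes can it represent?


Number of quantization levels = 2^N
= 2^17
= 131072

131072


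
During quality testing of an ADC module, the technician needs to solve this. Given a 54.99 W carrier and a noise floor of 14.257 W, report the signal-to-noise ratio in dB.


SNR in decibels:
SNR = 10 * log10(Ps / Pn)
    = 10 * log10(54.99 / 14.257)
    = 10 * log10(3.8571)
    = 10 * 0.5863
    = 5.86 dB

5.86 dB


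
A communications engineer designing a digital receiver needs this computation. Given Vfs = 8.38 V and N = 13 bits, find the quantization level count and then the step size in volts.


Step 1 — number of quantization levels:
L = 2^N = 2^13 = 8192

Step 2 — LSB step size:
delta = Vfs / L
      = 8.38 / 8192
      = 0.00102295 V

Levels = 8192; step size = 0.00102295 V


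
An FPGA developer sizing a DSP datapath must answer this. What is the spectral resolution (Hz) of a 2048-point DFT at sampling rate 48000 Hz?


DFT frequency resolution:
df = fs / N
   = 48000 / 2048
   = 23.4375 Hz

23.4375 Hz


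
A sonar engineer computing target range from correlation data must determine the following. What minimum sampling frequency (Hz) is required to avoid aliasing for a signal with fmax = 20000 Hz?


The Nyquist rate is twice the maximum frequency component.
fs_min = 2 * fmax
      = 2 * 20000
      = 40000 Hz

40000


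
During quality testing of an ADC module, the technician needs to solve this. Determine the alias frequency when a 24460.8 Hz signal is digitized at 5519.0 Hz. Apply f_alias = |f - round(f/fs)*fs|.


Compute the nearest integer multiple of fs to the signal:
n = round(24460.8 / 5519.0) = 4
f_alias = |24460.8 - 4 * 5519.0|
        = |24460.8 - 22076.0|
        = 2384.8 Hz

2384.8


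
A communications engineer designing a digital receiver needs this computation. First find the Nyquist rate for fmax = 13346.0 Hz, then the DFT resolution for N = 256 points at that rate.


Step 1 — Nyquist sampling rate:
fs = 2 * fmax = 2 * 13346.0 = 26692.0 Hz

Step 2 — DFT bin spacing:
df = fs / N = 26692.0 / 256 = 104.2656 Hz

104.2656 Hz


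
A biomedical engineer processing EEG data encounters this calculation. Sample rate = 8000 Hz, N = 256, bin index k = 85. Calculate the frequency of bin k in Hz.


Frequency of DFT bin k:
f_k = k * fs / N
    = 85 * 8000 / 256
    = 680000 / 256
    = 2656.25 Hz

2656.25 Hz


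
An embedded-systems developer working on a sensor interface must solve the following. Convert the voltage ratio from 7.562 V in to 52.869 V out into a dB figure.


Voltage gain in dB:
G = 20 * log10(Vout / Vin)
  = 20 * log10(52.869 / 7.562)
  = 20 * log10(6.991404)
  = 20 * 0.844564
  = 16.89 dB

16.89 dB


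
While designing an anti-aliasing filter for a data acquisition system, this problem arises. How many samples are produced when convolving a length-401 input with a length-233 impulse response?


Linear convolution output length:
L = N + M - 1
  = 401 + 233 - 1
  = 633 samples

633


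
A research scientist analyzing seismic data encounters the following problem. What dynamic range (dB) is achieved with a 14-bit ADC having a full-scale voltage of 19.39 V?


Dynamic range from full-scale to LSB:
V_min = V_max / 2^bits = 19.39 / 2^14
DR = 20 * log10(V_max / V_min)
   = 20 * log10(2^14)
   = 20 * 14 * log10(2)
   = 84.29 dB

84.29 dB


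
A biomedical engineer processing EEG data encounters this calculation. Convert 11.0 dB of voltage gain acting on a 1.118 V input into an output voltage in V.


Output voltage from dB gain:
V_out = V_in * 10^(gain_dB / 20)
      = 1.118 * 10^(11.0 / 20)
      = 1.118 * 3.548134
      = 3.9668 V

3.9668 V


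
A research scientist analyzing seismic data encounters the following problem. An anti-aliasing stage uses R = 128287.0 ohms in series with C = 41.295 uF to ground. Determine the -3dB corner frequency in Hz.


Cutoff frequency of a first-order RC filter:
fc = 1 / (2 * pi * R * C)
C = 41.295 uF = 4.1295e-05 F
fc = 1 / (2 * pi * 128287.0 * 4.1295e-05)
   = 1 / 33.285875776671
   = 0.030043 Hz

0.030043 Hz


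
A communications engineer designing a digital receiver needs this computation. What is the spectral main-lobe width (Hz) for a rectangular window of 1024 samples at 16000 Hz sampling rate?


Main lobe width for a rectangular window:
Width = 2 * fs / N
      = 2 * 16000 / 1024
      = 32000 / 1024
      = 31.25 Hz

31.25 Hz


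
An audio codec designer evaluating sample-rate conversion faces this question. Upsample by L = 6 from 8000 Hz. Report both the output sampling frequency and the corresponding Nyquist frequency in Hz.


Step 1 — output sample rate after interpolation by L:
fs_out = L * fs_in = 6 * 8000 = 48000 Hz

Step 2 — Nyquist frequency of the output stream:
f_Nyq = fs_out / 2 = 48000 / 2 = 24000.0 Hz

fs_out = 48000 Hz; f_Nyquist = 24000.0 Hz


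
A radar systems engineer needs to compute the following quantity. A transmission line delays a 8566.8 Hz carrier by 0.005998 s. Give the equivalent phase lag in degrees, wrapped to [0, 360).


Phase shift from frequency and time delay:
phi = 360 * f * t_delay
    = 360 * 8566.8 * 0.005998
    = 18498.12 degrees
    mod 360 = 138.12 degrees

138.12 degrees


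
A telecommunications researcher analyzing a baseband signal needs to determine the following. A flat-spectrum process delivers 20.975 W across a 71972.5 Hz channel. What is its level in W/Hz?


Power spectral density:
PSD = P / BW
    = 20.975 / 71972.5
    = 0.00029143 W/Hz

0.00029143 W/Hz


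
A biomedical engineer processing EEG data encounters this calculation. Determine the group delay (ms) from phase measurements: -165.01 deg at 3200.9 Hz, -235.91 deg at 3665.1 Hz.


Group delay from phase difference:
tau = -d(phi)/d(omega)
d(phi) = -70.9 deg = -1.237438 rad
d(omega) = 2*pi*(3665.1 - 3200.9) = 2916.6546 rad/s
tau = -(-1.237438) / 2916.6546
    = 0.4243 ms

0.4243 ms


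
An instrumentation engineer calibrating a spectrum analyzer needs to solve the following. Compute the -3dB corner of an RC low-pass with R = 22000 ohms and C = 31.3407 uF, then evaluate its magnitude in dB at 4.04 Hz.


Step 1 — cutoff frequency:
fc = 1 / (2*pi*R*C)
C = 31.3407 uF = 3.13407e-05 F
fc = 1 / (2*pi*22000*3.13407e-05)
   = 0.230828 Hz

Step 2 — magnitude at f = 4.04 Hz:
|H(f)| = 1 / sqrt(1 + (f/fc)^2)
f/fc = 4.04 / 0.230828 = 17.502209
|H| = 1 / sqrt(1 + 306.32732) = 0.0570426
|H|_dB = 20*log10(0.0570426) = -24.88 dB

fc = 0.230828 Hz; |H(4.04 Hz)| = -24.88 dB


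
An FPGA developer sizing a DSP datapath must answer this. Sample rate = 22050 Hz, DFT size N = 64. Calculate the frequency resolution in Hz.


DFT frequency resolution:
df = fs / N
   = 22050 / 64
   = 344.5312 Hz

344.5312 Hz


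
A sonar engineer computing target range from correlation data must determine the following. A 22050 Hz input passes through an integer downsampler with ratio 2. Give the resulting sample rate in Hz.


Decimation reduces the sample rate:
fs_out = fs_in / M
       = 22050 / 2
       = 11025.0 Hz

11025.0 Hz


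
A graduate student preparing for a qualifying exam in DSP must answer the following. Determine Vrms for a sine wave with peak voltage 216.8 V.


RMS voltage for a sinusoidal waveform:
V_rms = V_peak / sqrt(2)
      = 216.8 / 1.414214
      = 153.301 V

153.301 V


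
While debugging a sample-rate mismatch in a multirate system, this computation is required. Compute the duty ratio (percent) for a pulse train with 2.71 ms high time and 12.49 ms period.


Duty cycle as a percentage:
DC = (t_on / T) * 100
   = (2.71 / 12.49) * 100
   = 0.216974 * 100
   = 21.7 %

21.7 %


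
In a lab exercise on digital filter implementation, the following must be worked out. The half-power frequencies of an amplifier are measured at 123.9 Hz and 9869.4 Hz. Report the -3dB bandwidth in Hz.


Bandwidth is the difference of -3dB frequencies:
BW = f_high - f_low
   = 9869.4 - 123.9
   = 9745.5 Hz

9745.5 Hz


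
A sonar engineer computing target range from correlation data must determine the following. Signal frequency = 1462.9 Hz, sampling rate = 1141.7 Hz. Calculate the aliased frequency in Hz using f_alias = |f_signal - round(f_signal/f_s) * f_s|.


Compute the nearest integer multiple of fs to the signal:
n = round(1462.9 / 1141.7) = 1
f_alias = |1462.9 - 1 * 1141.7|
        = |1462.9 - 1141.7|
        = 321.2 Hz

321.2


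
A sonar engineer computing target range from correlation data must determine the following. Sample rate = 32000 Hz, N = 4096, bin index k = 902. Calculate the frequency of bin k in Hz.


Frequency of DFT bin k:
f_k = k * fs / N
    = 902 * 32000 / 4096
    = 28864000 / 4096
    = 7046.875 Hz

7046.875 Hz


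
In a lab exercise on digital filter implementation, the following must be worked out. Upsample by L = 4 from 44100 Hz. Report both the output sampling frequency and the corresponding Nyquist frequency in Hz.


Step 1 — output sample rate after interpolation by L:
fs_out = L * fs_in = 4 * 44100 = 176400 Hz

Step 2 — Nyquist frequency of the output stream:
f_Nyq = fs_out / 2 = 176400 / 2 = 88200.0 Hz

fs_out = 176400 Hz; f_Nyquist = 88200.0 Hz


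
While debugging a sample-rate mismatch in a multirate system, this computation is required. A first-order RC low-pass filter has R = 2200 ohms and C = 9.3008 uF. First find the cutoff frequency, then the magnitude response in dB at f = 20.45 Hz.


Step 1 — cutoff frequency:
fc = 1 / (2*pi*R*C)
C = 9.3008 uF = 9.3008e-06 F
fc = 1 / (2*pi*2200*9.3008e-06)
   = 7.77816 Hz

Step 2 — magnitude at f = 20.45 Hz:
|H(f)| = 1 / sqrt(1 + (f/fc)^2)
f/fc = 20.45 / 7.77816 = 2.629157
|H| = 1 / sqrt(1 + 6.912467) = 0.3555036
|H|_dB = 20*log10(0.3555036) = -8.98 dB

fc = 7.77816 Hz; |H(20.45 Hz)| = -8.98 dB


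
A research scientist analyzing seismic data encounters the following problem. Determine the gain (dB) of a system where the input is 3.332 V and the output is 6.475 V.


Voltage gain in dB:
G = 20 * log10(Vout / Vin)
  = 20 * log10(6.475 / 3.332)
  = 20 * log10(1.943277)
  = 20 * 0.288535
  = 5.77 dB

5.77 dB


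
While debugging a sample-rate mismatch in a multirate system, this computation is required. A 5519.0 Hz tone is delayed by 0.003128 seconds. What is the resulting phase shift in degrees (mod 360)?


Phase shift from frequency and time delay:
phi = 360 * f * t_delay
    = 360 * 5519.0 * 0.003128
    = 6214.84 degrees
    mod 360 = 94.84 degrees

94.84 degrees


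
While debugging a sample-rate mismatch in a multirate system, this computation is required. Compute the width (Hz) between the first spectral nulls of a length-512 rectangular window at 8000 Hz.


Main lobe width for a rectangular window:
Width = 2 * fs / N
      = 2 * 8000 / 512
      = 16000 / 512
      = 31.25 Hz

31.25 Hz


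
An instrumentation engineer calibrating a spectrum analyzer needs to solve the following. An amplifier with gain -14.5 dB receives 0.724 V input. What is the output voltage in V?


Output voltage from dB gain:
V_out = V_in * 10^(gain_dB / 20)
      = 0.724 * 10^(-14.5 / 20)
      = 0.724 * 0.188365
      = 0.1364 V

0.1364 V


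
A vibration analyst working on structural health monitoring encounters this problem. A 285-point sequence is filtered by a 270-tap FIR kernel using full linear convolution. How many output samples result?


Linear convolution output length:
L = N + M - 1
  = 285 + 270 - 1
  = 554 samples

554


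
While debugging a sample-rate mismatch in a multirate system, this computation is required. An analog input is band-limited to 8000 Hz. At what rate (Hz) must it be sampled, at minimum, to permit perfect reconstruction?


The Nyquist rate is twice the maximum frequency component.
fs_min = 2 * fmax
      = 2 * 8000
      = 16000 Hz

16000


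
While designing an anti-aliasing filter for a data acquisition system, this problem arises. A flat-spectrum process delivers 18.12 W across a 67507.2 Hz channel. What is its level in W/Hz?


Power spectral density:
PSD = P / BW
    = 18.12 / 67507.2
    = 0.00026842 W/Hz

0.00026842 W/Hz


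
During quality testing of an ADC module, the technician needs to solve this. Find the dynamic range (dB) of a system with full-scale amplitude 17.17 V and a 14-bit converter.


Dynamic range from full-scale to LSB:
V_min = V_max / 2^bits = 17.17 / 2^14
DR = 20 * log10(V_max / V_min)
   = 20 * log10(2^14)
   = 20 * 14 * log10(2)
   = 84.29 dB

84.29 dB


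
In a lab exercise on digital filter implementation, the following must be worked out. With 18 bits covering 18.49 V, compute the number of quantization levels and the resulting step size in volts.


Step 1 — number of quantization levels:
L = 2^N = 2^18 = 262144

Step 2 — LSB step size:
delta = Vfs / L
      = 18.49 / 262144
      = 7.053e-05 V

Levels = 262144; step size = 7.053e-05 V


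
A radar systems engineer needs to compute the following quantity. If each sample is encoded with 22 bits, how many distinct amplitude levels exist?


Number of quantization levels = 2^N
= 2^22
= 4194304

4194304


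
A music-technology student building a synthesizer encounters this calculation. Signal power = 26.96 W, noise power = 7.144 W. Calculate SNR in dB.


SNR in decibels:
SNR = 10 * log10(Ps / Pn)
    = 10 * log10(26.96 / 7.144)
    = 10 * log10(3.7738)
    = 10 * 0.5768
    = 5.77 dB

5.77 dB


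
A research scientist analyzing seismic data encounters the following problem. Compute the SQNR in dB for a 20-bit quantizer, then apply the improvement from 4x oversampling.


Step 1 — baseline SQNR at Nyquist:
SQNR_base = 6.02*N + 1.76
          = 6.02*20 + 1.76
          = 122.16 dB

Step 2 — oversampling processing gain:
G = 10*log10(OSR) = 10*log10(4) = 6.02 dB

Step 3 — total:
SQNR_total = 122.16 + 6.02 = 128.18 dB

Base SQNR = 122.16 dB; oversampled SQNR = 128.18 dB


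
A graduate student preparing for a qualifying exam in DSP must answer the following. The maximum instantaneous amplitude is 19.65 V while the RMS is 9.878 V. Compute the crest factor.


Crest factor is the ratio of peak to RMS:
CF = V_peak / V_rms
   = 19.65 / 9.878
   = 1.9893

1.9893


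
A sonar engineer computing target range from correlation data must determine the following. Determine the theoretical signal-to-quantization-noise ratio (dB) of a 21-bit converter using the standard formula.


Theoretical SNR for a full-scale sinusoid:
SNR = 6.02 * N + 1.76
    = 6.02 * 21 + 1.76
    = 126.42 + 1.76
    = 128.18 dB

128.18 dB


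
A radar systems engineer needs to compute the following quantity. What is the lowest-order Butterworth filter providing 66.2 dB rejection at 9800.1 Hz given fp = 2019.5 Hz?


Butterworth filter order formula:
n = log10(10^(A/10) - 1) / (2 * log10(f_stop/f_pass))
10^(66.2/10) - 1 = 4168692.8347
f_stop/f_pass = 9800.1 / 2019.5 = 4.8527
n = 4.8252 -> ceil = 5

5


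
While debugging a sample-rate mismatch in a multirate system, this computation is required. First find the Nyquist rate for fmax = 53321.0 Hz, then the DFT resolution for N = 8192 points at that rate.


Step 1 — Nyquist sampling rate:
fs = 2 * fmax = 2 * 53321.0 = 106642.0 Hz

Step 2 — DFT bin spacing:
df = fs / N = 106642.0 / 8192 = 13.0178 Hz

13.0178 Hz


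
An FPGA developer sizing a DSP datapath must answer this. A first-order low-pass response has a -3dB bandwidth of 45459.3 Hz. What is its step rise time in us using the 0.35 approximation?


Rise time from bandwidth relationship:
tr = 0.35 / BW
   = 0.35 / 45459.3
   = 7.699194664e-06 s
   = 7.6992 us

7.6992 us


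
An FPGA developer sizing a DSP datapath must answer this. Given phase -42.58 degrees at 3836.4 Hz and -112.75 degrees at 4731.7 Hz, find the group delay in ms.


Group delay from phase difference:
tau = -d(phi)/d(omega)
d(phi) = -70.17 deg = -1.224698 rad
d(omega) = 2*pi*(4731.7 - 3836.4) = 5625.3358 rad/s
tau = -(-1.224698) / 5625.3358
    = 0.2177 ms

0.2177 ms


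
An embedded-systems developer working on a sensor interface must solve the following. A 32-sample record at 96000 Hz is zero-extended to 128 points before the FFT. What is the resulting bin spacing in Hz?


Frequency resolution after zero-padding:
N_padded = 32 * 4 = 128
df = fs / N_padded
   = 96000 / 128
   = 750.0 Hz

750.0 Hz


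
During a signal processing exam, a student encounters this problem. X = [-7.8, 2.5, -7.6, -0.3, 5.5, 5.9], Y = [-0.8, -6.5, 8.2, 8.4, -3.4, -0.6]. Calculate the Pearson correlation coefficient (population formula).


Pearson correlation coefficient (population):
r = cov(X,Y) / (std(X) * std(Y))
Mean X = -0.3, Mean Y = 0.8833
Cov(X,Y) = -15.916667
Std(X) = 5.619312, Std(Y) = 5.596552
r = -0.5061

-0.5061


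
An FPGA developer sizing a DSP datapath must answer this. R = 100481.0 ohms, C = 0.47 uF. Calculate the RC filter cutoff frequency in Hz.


Cutoff frequency of a first-order RC filter:
fc = 1 / (2 * pi * R * C)
C = 0.47 uF = 4.7e-07 F
fc = 1 / (2 * pi * 100481.0 * 4.7e-07)
   = 1 / 0.29673014913983
   = 3.370065 Hz

3.370065 Hz


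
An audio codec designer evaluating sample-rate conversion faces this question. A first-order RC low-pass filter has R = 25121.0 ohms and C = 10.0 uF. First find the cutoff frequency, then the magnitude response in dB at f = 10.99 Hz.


Step 1 — cutoff frequency:
fc = 1 / (2*pi*R*C)
C = 10.0 uF = 1e-05 F
fc = 1 / (2*pi*25121.0*1e-05)
   = 0.633553 Hz

Step 2 — magnitude at f = 10.99 Hz:
|H(f)| = 1 / sqrt(1 + (f/fc)^2)
f/fc = 10.99 / 0.633553 = 17.346615
|H| = 1 / sqrt(1 + 300.905052) = 0.0575526
|H|_dB = 20*log10(0.0575526) = -24.8 dB

fc = 0.633553 Hz; |H(10.99 Hz)| = -24.8 dB


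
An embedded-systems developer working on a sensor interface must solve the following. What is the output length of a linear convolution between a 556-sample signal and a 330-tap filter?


Linear convolution output length:
L = N + M - 1
  = 556 + 330 - 1
  = 885 samples

885


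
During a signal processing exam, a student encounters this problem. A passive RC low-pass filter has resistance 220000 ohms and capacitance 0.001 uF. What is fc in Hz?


Cutoff frequency of a first-order RC filter:
fc = 1 / (2 * pi * R * C)
C = 0.001 uF = 1e-09 F
fc = 1 / (2 * pi * 220000 * 1e-09)
   = 1 / 0.0013823007675795
   = 723.43156 Hz

723.43156 Hz


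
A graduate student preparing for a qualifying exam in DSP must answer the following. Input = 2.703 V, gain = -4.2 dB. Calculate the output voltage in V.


Output voltage from dB gain:
V_out = V_in * 10^(gain_dB / 20)
      = 2.703 * 10^(-4.2 / 20)
      = 2.703 * 0.616595
      = 1.6667 V

1.6667 V


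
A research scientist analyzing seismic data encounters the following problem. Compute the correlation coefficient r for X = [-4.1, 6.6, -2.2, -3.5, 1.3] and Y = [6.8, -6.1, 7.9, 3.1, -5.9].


Pearson correlation coefficient (population):
r = cov(X,Y) / (std(X) * std(Y))
Mean X = -0.38, Mean Y = 1.16
Cov(X,Y) = -20.3672
Std(X) = 3.960505, Std(Y) = 6.058911
r = -0.8488

-0.8488


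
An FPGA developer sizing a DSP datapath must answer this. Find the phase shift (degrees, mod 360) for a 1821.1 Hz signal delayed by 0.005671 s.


Phase shift from frequency and time delay:
phi = 360 * f * t_delay
    = 360 * 1821.1 * 0.005671
    = 3717.88 degrees
    mod 360 = 117.88 degrees

117.88 degrees


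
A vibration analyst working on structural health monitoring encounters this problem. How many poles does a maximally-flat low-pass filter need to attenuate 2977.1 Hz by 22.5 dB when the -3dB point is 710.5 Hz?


Butterworth filter order formula:
n = log10(10^(A/10) - 1) / (2 * log10(f_stop/f_pass))
10^(22.5/10) - 1 = 176.8279
f_stop/f_pass = 2977.1 / 710.5 = 4.1901
n = 1.806 -> ceil = 2

2


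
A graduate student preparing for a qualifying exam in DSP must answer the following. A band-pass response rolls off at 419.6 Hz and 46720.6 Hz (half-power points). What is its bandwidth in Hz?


Bandwidth is the difference of -3dB frequencies:
BW = f_high - f_low
   = 46720.6 - 419.6
   = 46301.0 Hz

46301.0 Hz


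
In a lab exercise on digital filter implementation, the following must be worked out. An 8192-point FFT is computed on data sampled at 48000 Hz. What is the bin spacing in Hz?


DFT frequency resolution:
df = fs / N
   = 48000 / 8192
   = 5.8594 Hz

5.8594 Hz


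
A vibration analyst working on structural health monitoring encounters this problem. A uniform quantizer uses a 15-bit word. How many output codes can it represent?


Number of quantization levels = 2^N
= 2^15
= 32768

32768


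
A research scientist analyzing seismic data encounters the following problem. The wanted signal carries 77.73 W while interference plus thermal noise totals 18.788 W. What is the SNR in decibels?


SNR in decibels:
SNR = 10 * log10(Ps / Pn)
    = 10 * log10(77.73 / 18.788)
    = 10 * log10(4.1372)
    = 10 * 0.6167
    = 6.17 dB

6.17 dB


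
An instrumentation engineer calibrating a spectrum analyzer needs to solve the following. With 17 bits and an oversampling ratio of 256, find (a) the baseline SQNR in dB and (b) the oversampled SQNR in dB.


Step 1 — baseline SQNR at Nyquist:
SQNR_base = 6.02*N + 1.76
          = 6.02*17 + 1.76
          = 104.1 dB

Step 2 — oversampling processing gain:
G = 10*log10(OSR) = 10*log10(256) = 24.08 dB

Step 3 — total:
SQNR_total = 104.1 + 24.08 = 128.18 dB

Base SQNR = 104.1 dB; oversampled SQNR = 128.18 dB


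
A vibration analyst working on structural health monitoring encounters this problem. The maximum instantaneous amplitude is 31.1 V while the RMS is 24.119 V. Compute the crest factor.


Crest factor is the ratio of peak to RMS:
CF = V_peak / V_rms
   = 31.1 / 24.119
   = 1.2894

1.2894


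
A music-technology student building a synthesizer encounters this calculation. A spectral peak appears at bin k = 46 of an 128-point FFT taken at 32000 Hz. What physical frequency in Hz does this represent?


Frequency of DFT bin k:
f_k = k * fs / N
    = 46 * 32000 / 128
    = 1472000 / 128
    = 11500.0 Hz

11500.0 Hz


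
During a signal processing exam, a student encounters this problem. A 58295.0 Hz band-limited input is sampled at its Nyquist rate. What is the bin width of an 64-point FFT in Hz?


Step 1 — Nyquist sampling rate:
fs = 2 * fmax = 2 * 58295.0 = 116590.0 Hz

Step 2 — DFT bin spacing:
df = fs / N = 116590.0 / 64 = 1821.7188 Hz

1821.7188 Hz


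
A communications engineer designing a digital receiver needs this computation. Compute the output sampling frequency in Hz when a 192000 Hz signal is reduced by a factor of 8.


Decimation reduces the sample rate:
fs_out = fs_in / M
       = 192000 / 8
       = 24000.0 Hz

24000.0 Hz


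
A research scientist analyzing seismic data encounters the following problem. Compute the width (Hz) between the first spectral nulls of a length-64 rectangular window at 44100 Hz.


Main lobe width for a rectangular window:
Width = 2 * fs / N
      = 2 * 44100 / 64
      = 88200 / 64
      = 1378.125 Hz

1378.125 Hz


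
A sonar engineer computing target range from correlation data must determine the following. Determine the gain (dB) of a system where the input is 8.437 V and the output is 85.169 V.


Voltage gain in dB:
G = 20 * log10(Vout / Vin)
  = 20 * log10(85.169 / 8.437)
  = 20 * log10(10.094702)
  = 20 * 1.004093
  = 20.08 dB

20.08 dB


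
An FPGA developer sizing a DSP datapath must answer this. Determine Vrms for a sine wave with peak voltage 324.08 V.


RMS voltage for a sinusoidal waveform:
V_rms = V_peak / sqrt(2)
      = 324.08 / 1.414214
      = 229.159 V

229.159 V


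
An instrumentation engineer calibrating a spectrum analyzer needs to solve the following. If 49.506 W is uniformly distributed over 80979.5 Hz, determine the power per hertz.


Power spectral density:
PSD = P / BW
    = 49.506 / 80979.5
    = 0.00061134 W/Hz

0.00061134 W/Hz


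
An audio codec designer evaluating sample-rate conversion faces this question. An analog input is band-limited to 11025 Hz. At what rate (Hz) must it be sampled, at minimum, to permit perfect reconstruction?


The Nyquist rate is twice the maximum frequency component.
fs_min = 2 * fmax
      = 2 * 11025
      = 22050 Hz

22050


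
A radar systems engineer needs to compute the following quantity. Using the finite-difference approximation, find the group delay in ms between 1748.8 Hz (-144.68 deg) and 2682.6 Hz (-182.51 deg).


Group delay from phase difference:
tau = -d(phi)/d(omega)
d(phi) = -37.83 deg = -0.660258 rad
d(omega) = 2*pi*(2682.6 - 1748.8) = 5867.2384 rad/s
tau = -(-0.660258) / 5867.2384
    = 0.1125 ms

0.1125 ms


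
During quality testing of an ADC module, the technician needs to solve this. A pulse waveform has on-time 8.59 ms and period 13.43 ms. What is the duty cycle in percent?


Duty cycle as a percentage:
DC = (t_on / T) * 100
   = (8.59 / 13.43) * 100
   = 0.639613 * 100
   = 63.96 %

63.96 %


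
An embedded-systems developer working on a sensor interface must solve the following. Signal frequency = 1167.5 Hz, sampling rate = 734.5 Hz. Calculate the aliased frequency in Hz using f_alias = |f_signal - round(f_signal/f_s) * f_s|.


Compute the nearest integer multiple of fs to the signal:
n = round(1167.5 / 734.5) = 2
f_alias = |1167.5 - 2 * 734.5|
        = |1167.5 - 1469.0|
        = 301.5 Hz

301.5


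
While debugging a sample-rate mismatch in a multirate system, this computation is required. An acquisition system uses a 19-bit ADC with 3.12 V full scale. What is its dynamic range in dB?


Dynamic range from full-scale to LSB:
V_min = V_max / 2^bits = 3.12 / 2^19
DR = 20 * log10(V_max / V_min)
   = 20 * log10(2^19)
   = 20 * 19 * log10(2)
   = 114.39 dB

114.39 dB


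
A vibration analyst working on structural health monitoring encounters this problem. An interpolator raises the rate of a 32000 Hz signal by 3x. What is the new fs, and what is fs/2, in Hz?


Step 1 — output sample rate after interpolation by L:
fs_out = L * fs_in = 3 * 32000 = 96000 Hz

Step 2 — Nyquist frequency of the output stream:
f_Nyq = fs_out / 2 = 96000 / 2 = 48000.0 Hz

fs_out = 96000 Hz; f_Nyquist = 48000.0 Hz


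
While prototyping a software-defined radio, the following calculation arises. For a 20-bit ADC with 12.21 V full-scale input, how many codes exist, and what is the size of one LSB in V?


Step 1 — number of quantization levels:
L = 2^N = 2^20 = 1048576

Step 2 — LSB step size:
delta = Vfs / L
      = 12.21 / 1048576
      = 1.164e-05 V

Levels = 1048576; step size = 1.164e-05 V


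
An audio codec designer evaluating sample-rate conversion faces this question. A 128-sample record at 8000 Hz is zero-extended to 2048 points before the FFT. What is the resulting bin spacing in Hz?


Frequency resolution after zero-padding:
N_padded = 128 * 16 = 2048
df = fs / N_padded
   = 8000 / 2048
   = 3.9062 Hz

3.9062 Hz


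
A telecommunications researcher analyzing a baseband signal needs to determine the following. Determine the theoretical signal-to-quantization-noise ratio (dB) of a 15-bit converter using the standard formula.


Theoretical SNR for a full-scale sinusoid:
SNR = 6.02 * N + 1.76
    = 6.02 * 15 + 1.76
    = 90.3 + 1.76
    = 92.06 dB

92.06 dB


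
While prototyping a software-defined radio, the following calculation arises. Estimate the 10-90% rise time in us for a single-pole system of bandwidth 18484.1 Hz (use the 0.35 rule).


Rise time from bandwidth relationship:
tr = 0.35 / BW
   = 0.35 / 18484.1
   = 1.893519295e-05 s
   = 18.9352 us

18.9352 us


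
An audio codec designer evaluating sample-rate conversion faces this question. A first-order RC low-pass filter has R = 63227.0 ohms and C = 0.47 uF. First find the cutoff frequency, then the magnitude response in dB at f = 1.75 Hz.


Step 1 — cutoff frequency:
fc = 1 / (2*pi*R*C)
C = 0.47 uF = 4.7e-07 F
fc = 1 / (2*pi*63227.0*4.7e-07)
   = 5.35574 Hz

Step 2 — magnitude at f = 1.75 Hz:
|H(f)| = 1 / sqrt(1 + (f/fc)^2)
f/fc = 1.75 / 5.35574 = 0.326752
|H| = 1 / sqrt(1 + 0.106767) = 0.9505433
|H|_dB = 20*log10(0.9505433) = -0.44 dB

fc = 5.35574 Hz; |H(1.75 Hz)| = -0.44 dB


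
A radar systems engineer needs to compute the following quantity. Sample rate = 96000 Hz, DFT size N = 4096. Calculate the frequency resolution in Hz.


DFT frequency resolution:
df = fs / N
   = 96000 / 4096
   = 23.4375 Hz

23.4375 Hz


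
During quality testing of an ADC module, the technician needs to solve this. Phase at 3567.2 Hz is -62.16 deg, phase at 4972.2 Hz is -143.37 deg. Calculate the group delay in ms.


Group delay from phase difference:
tau = -d(phi)/d(omega)
d(phi) = -81.21 deg = -1.417382 rad
d(omega) = 2*pi*(4972.2 - 3567.2) = 8827.8754 rad/s
tau = -(-1.417382) / 8827.8754
    = 0.1606 ms

0.1606 ms


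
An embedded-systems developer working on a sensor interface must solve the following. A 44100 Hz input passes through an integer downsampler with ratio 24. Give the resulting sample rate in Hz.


Decimation reduces the sample rate:
fs_out = fs_in / M
       = 44100 / 24
       = 1837.5 Hz

1837.5 Hz


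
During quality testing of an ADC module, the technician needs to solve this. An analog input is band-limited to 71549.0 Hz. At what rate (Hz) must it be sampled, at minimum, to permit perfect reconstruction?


The Nyquist rate is twice the maximum frequency component.
fs_min = 2 * fmax
      = 2 * 71549.0
      = 143098.0 Hz

143098.0


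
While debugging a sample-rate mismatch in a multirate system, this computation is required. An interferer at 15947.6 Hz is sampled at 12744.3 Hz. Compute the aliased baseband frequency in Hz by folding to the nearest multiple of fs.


Compute the nearest integer multiple of fs to the signal:
n = round(15947.6 / 12744.3) = 1
f_alias = |15947.6 - 1 * 12744.3|
        = |15947.6 - 12744.3|
        = 3203.3 Hz

3203.3


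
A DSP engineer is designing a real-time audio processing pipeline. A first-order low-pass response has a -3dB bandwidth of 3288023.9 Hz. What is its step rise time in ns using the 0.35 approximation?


Rise time from bandwidth relationship:
tr = 0.35 / BW
   = 0.35 / 3288023.9
   = 1.064469148e-07 s
   = 106.4469 ns

106.4469 ns


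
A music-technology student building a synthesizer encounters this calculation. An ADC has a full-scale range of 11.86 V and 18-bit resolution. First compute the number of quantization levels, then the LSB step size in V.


Step 1 — number of quantization levels:
L = 2^N = 2^18 = 262144

Step 2 — LSB step size:
delta = Vfs / L
      = 11.86 / 262144
      = 4.524e-05 V

Levels = 262144; step size = 4.524e-05 V


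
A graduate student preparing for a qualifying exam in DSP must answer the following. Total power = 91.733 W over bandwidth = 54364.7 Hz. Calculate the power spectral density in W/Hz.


Power spectral density:
PSD = P / BW
    = 91.733 / 54364.7
    = 0.00168736 W/Hz

0.00168736 W/Hz


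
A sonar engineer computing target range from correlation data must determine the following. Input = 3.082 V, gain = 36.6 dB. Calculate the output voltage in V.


Output voltage from dB gain:
V_out = V_in * 10^(gain_dB / 20)
      = 3.082 * 10^(36.6 / 20)
      = 3.082 * 67.608298
      = 208.3688 V

208.3688 V


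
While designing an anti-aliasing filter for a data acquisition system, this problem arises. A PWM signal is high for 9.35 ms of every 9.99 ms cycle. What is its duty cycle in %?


Duty cycle as a percentage:
DC = (t_on / T) * 100
   = (9.35 / 9.99) * 100
   = 0.935936 * 100
   = 93.59 %

93.59 %


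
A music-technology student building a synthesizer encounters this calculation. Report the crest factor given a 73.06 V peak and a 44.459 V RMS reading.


Crest factor is the ratio of peak to RMS:
CF = V_peak / V_rms
   = 73.06 / 44.459
   = 1.6433

1.6433


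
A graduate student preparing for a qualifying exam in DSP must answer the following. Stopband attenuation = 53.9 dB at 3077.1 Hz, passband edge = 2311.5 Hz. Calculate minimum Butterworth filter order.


Butterworth filter order formula:
n = log10(10^(A/10) - 1) / (2 * log10(f_stop/f_pass))
10^(53.9/10) - 1 = 245469.8916
f_stop/f_pass = 3077.1 / 2311.5 = 1.3312
n = 21.6905 -> ceil = 22

22


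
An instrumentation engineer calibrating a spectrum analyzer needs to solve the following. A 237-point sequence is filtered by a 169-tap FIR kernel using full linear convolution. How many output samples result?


Linear convolution output length:
L = N + M - 1
  = 237 + 169 - 1
  = 405 samples

405


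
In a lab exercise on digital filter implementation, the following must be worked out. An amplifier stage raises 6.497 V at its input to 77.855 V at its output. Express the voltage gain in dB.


Voltage gain in dB:
G = 20 * log10(Vout / Vin)
  = 20 * log10(77.855 / 6.497)
  = 20 * log10(11.983223)
  = 20 * 1.078574
  = 21.57 dB

21.57 dB


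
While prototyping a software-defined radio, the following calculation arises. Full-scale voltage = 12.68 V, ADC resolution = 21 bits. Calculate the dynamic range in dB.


Dynamic range from full-scale to LSB:
V_min = V_max / 2^bits = 12.68 / 2^21
DR = 20 * log10(V_max / V_min)
   = 20 * log10(2^21)
   = 20 * 21 * log10(2)
   = 126.43 dB

126.43 dB


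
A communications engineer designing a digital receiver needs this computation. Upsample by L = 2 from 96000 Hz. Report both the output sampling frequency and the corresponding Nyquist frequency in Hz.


Step 1 — output sample rate after interpolation by L:
fs_out = L * fs_in = 2 * 96000 = 192000 Hz

Step 2 — Nyquist frequency of the output stream:
f_Nyq = fs_out / 2 = 192000 / 2 = 96000.0 Hz

fs_out = 192000 Hz; f_Nyquist = 96000.0 Hz


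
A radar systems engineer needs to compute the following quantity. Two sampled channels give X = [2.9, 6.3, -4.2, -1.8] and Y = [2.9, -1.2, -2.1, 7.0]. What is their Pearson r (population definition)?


Pearson correlation coefficient (population):
r = cov(X,Y) / (std(X) * std(Y))
Mean X = 0.8, Mean Y = 1.65
Cov(X,Y) = -2.0525
Std(X) = 4.074923, Std(Y) = 3.618356
r = -0.1392

-0.1392


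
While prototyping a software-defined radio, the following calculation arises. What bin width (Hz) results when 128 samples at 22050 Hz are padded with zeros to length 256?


Frequency resolution after zero-padding:
N_padded = 128 * 2 = 256
df = fs / N_padded
   = 22050 / 256
   = 86.1328 Hz

86.1328 Hz


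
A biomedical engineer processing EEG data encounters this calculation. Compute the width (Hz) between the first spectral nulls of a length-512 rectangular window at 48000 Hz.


Main lobe width for a rectangular window:
Width = 2 * fs / N
      = 2 * 48000 / 512
      = 96000 / 512
      = 187.5 Hz

187.5 Hz


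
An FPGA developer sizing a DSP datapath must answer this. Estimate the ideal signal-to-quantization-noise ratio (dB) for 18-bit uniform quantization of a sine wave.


Theoretical SNR for a full-scale sinusoid:
SNR = 6.02 * N + 1.76
    = 6.02 * 18 + 1.76
    = 108.36 + 1.76
    = 110.12 dB

110.12 dB


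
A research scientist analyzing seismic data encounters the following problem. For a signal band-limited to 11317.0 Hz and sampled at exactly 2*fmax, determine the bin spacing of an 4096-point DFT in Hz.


Step 1 — Nyquist sampling rate:
fs = 2 * fmax = 2 * 11317.0 = 22634.0 Hz

Step 2 — DFT bin spacing:
df = fs / N = 22634.0 / 4096 = 5.5259 Hz

5.5259 Hz


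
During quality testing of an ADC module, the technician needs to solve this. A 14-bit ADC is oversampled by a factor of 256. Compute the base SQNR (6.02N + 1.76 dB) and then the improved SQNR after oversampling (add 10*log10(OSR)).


Step 1 — baseline SQNR at Nyquist:
SQNR_base = 6.02*N + 1.76
          = 6.02*14 + 1.76
          = 86.04 dB

Step 2 — oversampling processing gain:
G = 10*log10(OSR) = 10*log10(256) = 24.08 dB

Step 3 — total:
SQNR_total = 86.04 + 24.08 = 110.12 dB

Base SQNR = 86.04 dB; oversampled SQNR = 110.12 dB


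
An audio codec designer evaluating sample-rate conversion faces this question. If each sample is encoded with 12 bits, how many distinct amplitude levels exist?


Number of quantization levels = 2^N
= 2^12
= 4096

4096
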